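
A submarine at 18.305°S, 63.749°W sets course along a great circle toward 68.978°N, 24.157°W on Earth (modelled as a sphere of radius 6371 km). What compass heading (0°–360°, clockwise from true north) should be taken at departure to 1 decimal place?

With φ₁ = -0.3195, φ₂ = 1.2039, Δλ = 0.6910 rad, the forward-azimuth formula gives
θ = atan2( sin Δλ cos φ₂ , cos φ₁ sin φ₂ − sin φ₁ cos φ₂ cos Δλ ) = atan2(0.2286, 0.9730) = 13.22°.
So the initial bearing is 13.2°.

13.2°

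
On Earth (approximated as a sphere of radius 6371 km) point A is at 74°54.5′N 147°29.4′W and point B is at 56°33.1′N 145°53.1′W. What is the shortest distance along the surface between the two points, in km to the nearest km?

With latitudes φ₁ = 74.908°, φ₂ = 56.552° and longitude difference Δλ = 1.605°:
cos c = sin φ₁ sin φ₂ + cos φ₁ cos φ₂ cos Δλ = (0.9655)(0.8344) + (0.2604)(0.5512)(0.9996) = 0.94906,
so c = arccos(0.94906) = 0.32056 rad.
Distance = R·c = 6371 × 0.3206 ≈ 2042 km.

2042 km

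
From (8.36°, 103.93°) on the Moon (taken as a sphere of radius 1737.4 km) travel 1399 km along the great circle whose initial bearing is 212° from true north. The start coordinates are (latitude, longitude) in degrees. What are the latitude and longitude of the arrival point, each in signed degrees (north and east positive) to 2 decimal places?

-30.28°, 77.67°

Angular distance δ = d/R = 1399/1737.4 = 0.80523 rad; initial bearing θ = 3.7001 rad.
sin φ₂ = sin φ₁ cos δ + cos φ₁ sin δ cos θ = (0.1454)(0.6929) + (0.9894)(0.7210)(-0.8480) = -0.5042, so φ₂ = -30.28°.
Δλ = atan2(sin θ sin δ cos φ₁, cos δ − sin φ₁ sin φ₂) = atan2(-0.3780, 0.7663) = -26.258°.
λ₂ = 103.930° − 26.258° = 77.67°.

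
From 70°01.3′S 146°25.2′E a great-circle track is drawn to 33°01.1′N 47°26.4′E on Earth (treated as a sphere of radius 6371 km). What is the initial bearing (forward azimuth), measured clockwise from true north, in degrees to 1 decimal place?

274.4°

Δλ = -98.980° = -1.7275 rad.
y = sin Δλ · cos φ₂ = (-0.9877)(0.8385) = -0.8282
x = cos φ₁ sin φ₂ − sin φ₁ cos φ₂ cos Δλ = (0.3417)(0.5449) − (-0.9398)(0.8385)(-0.1561) = 0.0632
θ = atan2(y, x) = -85.64°; adding 360° gives 274.4°.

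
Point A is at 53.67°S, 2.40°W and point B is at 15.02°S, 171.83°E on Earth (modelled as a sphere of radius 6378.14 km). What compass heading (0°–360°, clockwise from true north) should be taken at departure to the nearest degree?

174°

Δλ = 174.230° = 3.0409 rad.
y = sin Δλ · cos φ₂ = (0.1005)(0.9658) = 0.0971
x = cos φ₁ sin φ₂ − sin φ₁ cos φ₂ cos Δλ = (0.5924)(-0.2592) − (-0.8056)(0.9658)(-0.9949) = -0.9277
θ = atan2(y, x) = 174.02°, so the bearing is 174°.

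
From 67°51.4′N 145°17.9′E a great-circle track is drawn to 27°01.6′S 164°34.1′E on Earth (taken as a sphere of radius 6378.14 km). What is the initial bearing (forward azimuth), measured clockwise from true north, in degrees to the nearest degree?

With φ₁ = 1.1843, φ₂ = -0.4717, Δλ = 0.3363 rad, the forward-azimuth formula gives
θ = atan2( sin Δλ cos φ₂ , cos φ₁ sin φ₂ − sin φ₁ cos φ₂ cos Δλ ) = atan2(0.2940, -0.9501) = 162.81°.
So the initial bearing is 163°.

163°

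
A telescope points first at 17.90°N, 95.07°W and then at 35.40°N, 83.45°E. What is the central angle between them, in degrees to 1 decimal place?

126.7°

With latitudes φ₁ = 17.900°, φ₂ = 35.400° and longitude difference Δλ = 178.520°:
Haversine: a = sin²(Δφ/2) + cos φ₁ cos φ₂ sin²(Δλ/2) = 0.0231 + (0.9516)(0.8151)(0.9998) = 0.79868.
Central angle c = 2·arcsin(√a) = 2.21101 rad.
So the angular separation is 126.7°.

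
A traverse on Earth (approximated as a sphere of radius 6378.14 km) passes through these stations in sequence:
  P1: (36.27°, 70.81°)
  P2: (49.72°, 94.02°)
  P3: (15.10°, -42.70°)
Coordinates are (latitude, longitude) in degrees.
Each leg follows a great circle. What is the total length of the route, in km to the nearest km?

14062 km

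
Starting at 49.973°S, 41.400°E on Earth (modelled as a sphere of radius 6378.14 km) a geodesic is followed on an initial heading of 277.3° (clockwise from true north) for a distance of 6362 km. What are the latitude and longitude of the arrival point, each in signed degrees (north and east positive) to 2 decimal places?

Angular distance δ = d/R = 6362/6378.14 = 0.99747 rad; initial bearing θ = 4.8398 rad.
sin φ₂ = sin φ₁ cos δ + cos φ₁ sin δ cos θ = (-0.7657)(0.5424) + (0.6431)(0.8401)(0.1271) = -0.3467, so φ₂ = -20.29°.
Δλ = atan2(sin θ sin δ cos φ₁, cos δ − sin φ₁ sin φ₂) = atan2(-0.5359, 0.2769) = -62.672°.
λ₂ = 41.400° − 62.672° = -21.27°.

-20.29°, -21.27°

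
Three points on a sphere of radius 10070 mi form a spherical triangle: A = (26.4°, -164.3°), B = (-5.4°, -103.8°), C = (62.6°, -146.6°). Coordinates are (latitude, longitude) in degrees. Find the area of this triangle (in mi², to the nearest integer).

45995537 mi²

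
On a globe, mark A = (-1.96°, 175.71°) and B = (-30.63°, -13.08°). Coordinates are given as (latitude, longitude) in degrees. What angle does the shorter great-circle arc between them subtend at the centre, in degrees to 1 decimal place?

In radians: φ₁ = -0.0342, φ₂ = -0.5346, Δλ = 171.210° = 2.9882 rad.
cos c = sin φ₁ sin φ₂ + cos φ₁ cos φ₂ cos Δλ = (-0.0342)(-0.5095) + (0.9994)(0.8605)(-0.9883) = -0.83245,
so c = arccos(-0.83245) = 2.55430 rad.
So the angular separation is 146.4°.

146.4°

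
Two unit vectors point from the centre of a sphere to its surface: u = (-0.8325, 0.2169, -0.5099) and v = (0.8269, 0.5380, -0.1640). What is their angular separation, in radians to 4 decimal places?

u·v = -0.4881; |u| = 1.0000, |v| = 1.0001.
cos θ = (u·v)/(|u||v|) = -0.4880, so θ = 2.0806 rad.

2.0806 rad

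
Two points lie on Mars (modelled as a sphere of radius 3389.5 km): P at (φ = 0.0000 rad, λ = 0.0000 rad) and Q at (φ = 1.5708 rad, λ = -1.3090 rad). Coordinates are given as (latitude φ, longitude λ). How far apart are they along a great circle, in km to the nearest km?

5324 km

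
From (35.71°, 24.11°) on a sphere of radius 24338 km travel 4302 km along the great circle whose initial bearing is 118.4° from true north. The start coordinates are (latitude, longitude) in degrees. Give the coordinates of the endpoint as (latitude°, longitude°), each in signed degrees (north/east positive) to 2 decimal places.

Angular distance δ = d/R = 4302/24338 = 0.17676 rad; initial bearing θ = 2.0665 rad.
sin φ₂ = sin φ₁ cos δ + cos φ₁ sin δ cos θ = (0.5837)(0.9844) + (0.8120)(0.1758)(-0.4756) = 0.5067, so φ₂ = 30.44°.
Δλ = atan2(sin θ sin δ cos φ₁, cos δ − sin φ₁ sin φ₂) = atan2(0.1256, 0.6887) = 10.336°.
λ₂ = 24.110° + 10.336° = 34.45°.

30.44°, 34.45°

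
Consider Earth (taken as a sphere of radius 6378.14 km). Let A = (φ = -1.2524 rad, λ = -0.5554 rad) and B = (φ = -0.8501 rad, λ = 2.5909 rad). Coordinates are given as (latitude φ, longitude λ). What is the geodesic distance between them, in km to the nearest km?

6627 km

Let φ₁ = -1.2524 rad, φ₂ = -0.8501 rad, and Δλ = -3.1369 rad.
Haversine: a = sin²(Δφ/2) + cos φ₁ cos φ₂ sin²(Δλ/2) = 0.0399 + (0.3130)(0.6599)(1.0000) = 0.24650.
Central angle c = 2·arcsin(√a) = 1.03909 rad.
Distance = R·c = 6378.14 × 1.0391 ≈ 6627 km.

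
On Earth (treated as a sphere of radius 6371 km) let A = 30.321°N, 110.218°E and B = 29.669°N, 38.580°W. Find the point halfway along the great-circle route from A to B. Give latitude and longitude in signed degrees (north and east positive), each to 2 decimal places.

The central angle between A and B is δ = 1.9732 rad.
With f = 0.5, the slerp weights are sin((1−f)δ)/sin δ = 0.9066 and sin(fδ)/sin δ = 0.9066.
Weighted sum of the unit vectors: (0.9066)·(-0.2983,0.8100,0.5048) + (0.9066)·(0.6793,-0.5419,0.4950) = (0.3453, 0.2431, 0.9064).
Converting back: φ = atan2(z, √(x²+y²)) = 65.02°, λ = atan2(y, x) = 35.15°.

65.02°, 35.15°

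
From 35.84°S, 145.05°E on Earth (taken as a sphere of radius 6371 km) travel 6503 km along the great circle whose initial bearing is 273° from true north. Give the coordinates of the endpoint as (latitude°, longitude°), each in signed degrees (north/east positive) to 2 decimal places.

-15.66°, 82.91°

Angular distance δ = d/R = 6503/6371 = 1.02072 rad; initial bearing θ = 4.7647 rad.
sin φ₂ = sin φ₁ cos δ + cos φ₁ sin δ cos θ = (-0.5855)(0.5228) + (0.8107)(0.8525)(0.0523) = -0.2699, so φ₂ = -15.66°.
Δλ = atan2(sin θ sin δ cos φ₁, cos δ − sin φ₁ sin φ₂) = atan2(-0.6901, 0.3647) = -62.145°.
λ₂ = 145.050° − 62.145° = 82.91°.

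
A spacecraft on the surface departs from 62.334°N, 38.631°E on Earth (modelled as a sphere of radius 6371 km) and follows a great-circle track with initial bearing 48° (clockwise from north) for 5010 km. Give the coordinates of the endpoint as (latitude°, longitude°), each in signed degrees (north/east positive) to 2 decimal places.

57.73°, 138.50°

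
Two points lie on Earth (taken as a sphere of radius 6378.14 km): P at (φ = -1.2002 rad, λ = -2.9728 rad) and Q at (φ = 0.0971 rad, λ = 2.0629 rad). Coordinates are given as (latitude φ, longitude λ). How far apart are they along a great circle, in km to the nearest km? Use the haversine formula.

In radians: φ₁ = -1.2002, φ₂ = 0.0971, Δλ = -71.476° = -1.2475 rad.
Haversine: a = sin²(Δφ/2) + cos φ₁ cos φ₂ sin²(Δλ/2) = 0.3650 + (0.3622)(0.9953)(0.3411) = 0.48792.
Central angle c = 2·arcsin(√a) = 1.54664 rad.
Distance = R·c = 6378.14 × 1.5466 ≈ 9865 km.

9865 km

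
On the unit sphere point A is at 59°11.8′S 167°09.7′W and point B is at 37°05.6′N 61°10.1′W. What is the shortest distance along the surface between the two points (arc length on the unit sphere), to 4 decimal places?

2.2531

With latitudes φ₁ = -59.197°, φ₂ = 37.093° and longitude difference Δλ = 105.993°:
Haversine: a = sin²(Δφ/2) + cos φ₁ cos φ₂ sin²(Δλ/2) = 0.5548 + (0.5121)(0.7977)(0.6378) = 0.81529.
Central angle c = 2·arcsin(√a) = 2.25309 rad.
On the unit sphere the arc length equals the central angle: 2.2531.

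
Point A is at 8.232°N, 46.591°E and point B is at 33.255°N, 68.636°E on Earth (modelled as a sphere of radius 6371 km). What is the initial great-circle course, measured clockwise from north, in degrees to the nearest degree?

With φ₁ = 0.1437, φ₂ = 0.5804, Δλ = 0.3848 rad, the forward-azimuth formula gives
θ = atan2( sin Δλ cos φ₂ , cos φ₁ sin φ₂ − sin φ₁ cos φ₂ cos Δλ ) = atan2(0.3139, 0.4317) = 36.02°.
So the initial bearing is 36°.

36°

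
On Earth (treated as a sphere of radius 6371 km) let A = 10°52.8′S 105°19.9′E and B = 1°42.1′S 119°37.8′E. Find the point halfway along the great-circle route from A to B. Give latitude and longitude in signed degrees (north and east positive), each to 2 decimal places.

-6.34°, 112.54°

The central angle between A and B is δ = 0.2950 rad.
With f = 0.5, the slerp weights are sin((1−f)δ)/sin δ = 0.5055 and sin(fδ)/sin δ = 0.5055.
Weighted sum of the unit vectors: (0.5055)·(-0.2597,0.9471,-0.1888) + (0.5055)·(-0.4942,0.8689,-0.0297) = (-0.3811, 0.9179, -0.1104).
Converting back: φ = atan2(z, √(x²+y²)) = -6.34°, λ = atan2(y, x) = 112.54°.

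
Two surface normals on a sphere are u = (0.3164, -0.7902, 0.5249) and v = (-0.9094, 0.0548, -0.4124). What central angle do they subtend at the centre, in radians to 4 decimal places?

u·v = -0.5475; |u| = 1.0000, |v| = 1.0000.
cos θ = (u·v)/(|u||v|) = -0.5475, so θ = 2.1501 rad.

2.1501 rad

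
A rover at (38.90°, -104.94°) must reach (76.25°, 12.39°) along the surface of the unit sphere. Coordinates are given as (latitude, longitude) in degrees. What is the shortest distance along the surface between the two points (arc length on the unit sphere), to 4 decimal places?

With latitudes φ₁ = 38.900°, φ₂ = 76.250° and longitude difference Δλ = 117.330°:
cos c = sin φ₁ sin φ₂ + cos φ₁ cos φ₂ cos Δλ = (0.6280)(0.9713) + (0.7782)(0.2377)(-0.4591) = 0.52504,
so c = arccos(0.52504) = 1.01803 rad.
On the unit sphere the arc length equals the central angle: 1.0180.

1.0180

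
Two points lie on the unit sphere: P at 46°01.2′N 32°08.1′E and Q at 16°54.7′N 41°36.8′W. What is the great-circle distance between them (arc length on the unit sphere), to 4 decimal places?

1.1645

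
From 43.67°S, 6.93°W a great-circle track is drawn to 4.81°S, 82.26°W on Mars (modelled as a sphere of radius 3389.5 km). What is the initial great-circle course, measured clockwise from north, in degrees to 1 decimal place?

276.7°

Δλ = -75.330° = -1.3148 rad.
y = sin Δλ · cos φ₂ = (-0.9674)(0.9965) = -0.9640
x = cos φ₁ sin φ₂ − sin φ₁ cos φ₂ cos Δλ = (0.7233)(-0.0839) − (-0.6905)(0.9965)(0.2533) = 0.1136
θ = atan2(y, x) = -83.28°; adding 360° gives 276.7°.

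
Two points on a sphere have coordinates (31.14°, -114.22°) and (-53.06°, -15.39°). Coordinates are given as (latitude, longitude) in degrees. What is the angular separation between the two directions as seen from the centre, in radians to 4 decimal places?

Let φ₁ = 0.5435 rad, φ₂ = -0.9261 rad, and Δλ = 1.7249 rad.
Haversine: a = sin²(Δφ/2) + cos φ₁ cos φ₂ sin²(Δλ/2) = 0.4495 + (0.8559)(0.6010)(0.5768) = 0.74614.
Central angle c = 2·arcsin(√a) = 2.08551 rad.
So the angular separation is 2.0855 rad.

2.0855 rad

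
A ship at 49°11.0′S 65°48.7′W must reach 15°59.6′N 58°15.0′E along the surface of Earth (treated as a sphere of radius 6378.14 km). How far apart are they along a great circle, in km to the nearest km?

In radians: φ₁ = -0.8584, φ₂ = 0.2791, Δλ = 124.062° = 2.1653 rad.
cos c = sin φ₁ sin φ₂ + cos φ₁ cos φ₂ cos Δλ = (-0.7568)(0.2755) + (0.6536)(0.9613)(-0.5601) = -0.56044,
so c = arccos(-0.56044) = 2.16572 rad.
Distance = R·c = 6378.14 × 2.1657 ≈ 13813 km.

13813 km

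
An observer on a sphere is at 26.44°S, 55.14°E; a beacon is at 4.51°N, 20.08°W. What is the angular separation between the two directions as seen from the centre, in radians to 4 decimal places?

1.3769 rad

Let φ₁ = -0.4615 rad, φ₂ = 0.0787 rad, and Δλ = -1.3128 rad.
cos c = sin φ₁ sin φ₂ + cos φ₁ cos φ₂ cos Δλ = (-0.4453)(0.0786) + (0.8954)(0.9969)(0.2551) = 0.19270,
so c = arccos(0.19270) = 1.37688 rad.
So the angular separation is 1.3769 rad.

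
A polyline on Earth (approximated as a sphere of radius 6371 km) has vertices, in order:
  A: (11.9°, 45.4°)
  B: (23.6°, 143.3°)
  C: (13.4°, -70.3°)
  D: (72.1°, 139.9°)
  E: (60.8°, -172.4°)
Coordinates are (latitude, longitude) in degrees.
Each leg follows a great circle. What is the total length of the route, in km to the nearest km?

Leg A→B: central angle 1.6115 rad, distance 10266.8 km.
Leg B→C: central angle 2.2780 rad, distance 14513.0 km.
Leg C→D: central angle 1.6087 rad, distance 10248.9 km.
Leg D→E: central angle 0.3721 rad, distance 2370.3 km.
Total: 10266.8 + 14513.0 + 10248.9 + 2370.3 ≈ 37399 km.

37399 km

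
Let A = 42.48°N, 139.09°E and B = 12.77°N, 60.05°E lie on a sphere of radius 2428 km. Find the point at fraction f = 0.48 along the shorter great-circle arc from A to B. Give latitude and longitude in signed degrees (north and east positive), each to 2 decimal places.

34.64°, 94.62°

The central angle between A and B is δ = 1.2807 rad.
With f = 0.48, the slerp weights are sin((1−f)δ)/sin δ = 0.6448 and sin(fδ)/sin δ = 0.6019.
Weighted sum of the unit vectors: (0.6448)·(-0.5574,0.4830,0.6753) + (0.6019)·(0.4869,0.8450,0.2210) = (-0.0663, 0.8200, 0.5685).
Converting back: φ = atan2(z, √(x²+y²)) = 34.64°, λ = atan2(y, x) = 94.62°.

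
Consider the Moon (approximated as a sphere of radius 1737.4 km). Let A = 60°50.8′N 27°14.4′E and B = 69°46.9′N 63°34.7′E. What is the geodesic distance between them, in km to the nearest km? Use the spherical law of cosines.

522 km

Let φ₁ = 1.0620 rad, φ₂ = 1.2179 rad, and Δλ = 0.6342 rad.
cos c = sin φ₁ sin φ₂ + cos φ₁ cos φ₂ cos Δλ = (0.8733)(0.9384) + (0.4871)(0.3456)(0.8055) = 0.95512,
so c = arccos(0.95512) = 0.30071 rad.
Distance = R·c = 1737.4 × 0.3007 ≈ 522 km.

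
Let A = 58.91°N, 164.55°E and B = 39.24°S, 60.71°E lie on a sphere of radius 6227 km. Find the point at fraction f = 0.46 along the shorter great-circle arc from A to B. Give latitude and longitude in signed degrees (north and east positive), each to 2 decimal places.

19.64°, 101.19°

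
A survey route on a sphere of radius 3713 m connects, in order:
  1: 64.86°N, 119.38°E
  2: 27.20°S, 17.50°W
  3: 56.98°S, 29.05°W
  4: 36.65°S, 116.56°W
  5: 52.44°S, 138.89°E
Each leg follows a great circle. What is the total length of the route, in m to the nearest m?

Leg 1→2: central angle 2.3317 rad, distance 8657.7 m.
Leg 2→3: central angle 0.5392 rad, distance 2002.0 m.
Leg 3→4: central angle 1.0245 rad, distance 3804.1 m.
Leg 4→5: central angle 1.2129 rad, distance 4503.4 m.
Total: 8657.7 + 2002.0 + 3804.1 + 4503.4 ≈ 18967 m.

18967 m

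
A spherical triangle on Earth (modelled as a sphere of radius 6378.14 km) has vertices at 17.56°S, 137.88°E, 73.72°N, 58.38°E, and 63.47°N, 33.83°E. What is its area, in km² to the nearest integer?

Side lengths (central angles): a = 0.2341, b = 1.9534, c = 1.8141 rad; semiperimeter s = 2.0008.
By l'Huilier's theorem, tan(E/4) = √[tan(s/2) tan((s−a)/2) tan((s−b)/2) tan((s−c)/2)], giving spherical excess E = 0.2593 rad.
Area = E·R² = 0.2593 × (6378.14)² ≈ 10548492 km².

10548492 km²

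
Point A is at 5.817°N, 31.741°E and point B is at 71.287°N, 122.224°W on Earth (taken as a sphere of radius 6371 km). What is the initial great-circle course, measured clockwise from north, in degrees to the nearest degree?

With φ₁ = 0.1015, φ₂ = 1.2442, Δλ = -2.6872 rad, the forward-azimuth formula gives
θ = atan2( sin Δλ cos φ₂ , cos φ₁ sin φ₂ − sin φ₁ cos φ₂ cos Δλ ) = atan2(-0.1408, 0.9715) = -8.25°.
Adding 360° brings this into [0°, 360°): 352°.

352°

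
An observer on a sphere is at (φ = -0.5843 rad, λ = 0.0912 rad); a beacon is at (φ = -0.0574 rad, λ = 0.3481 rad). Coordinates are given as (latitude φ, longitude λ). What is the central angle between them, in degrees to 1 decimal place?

33.2°

With latitudes φ₁ = -33.478°, φ₂ = -3.289° and longitude difference Δλ = 14.719°:
cos c = sin φ₁ sin φ₂ + cos φ₁ cos φ₂ cos Δλ = (-0.5516)(-0.0574) + (0.8341)(0.9984)(0.9672) = 0.83704,
so c = arccos(0.83704) = 0.57894 rad.
So the angular separation is 33.2°.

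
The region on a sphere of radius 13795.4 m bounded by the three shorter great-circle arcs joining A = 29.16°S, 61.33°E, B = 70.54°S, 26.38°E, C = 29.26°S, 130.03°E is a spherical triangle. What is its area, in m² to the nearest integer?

Side lengths (central angles): a = 1.1677, b = 1.0299, c = 0.7984 rad; semiperimeter s = 1.4980.
By l'Huilier's theorem, tan(E/4) = √[tan(s/2) tan((s−a)/2) tan((s−b)/2) tan((s−c)/2)], giving spherical excess E = 0.4623 rad.
Area = E·R² = 0.4623 × (13795.4)² ≈ 87979847 m².

87979847 m²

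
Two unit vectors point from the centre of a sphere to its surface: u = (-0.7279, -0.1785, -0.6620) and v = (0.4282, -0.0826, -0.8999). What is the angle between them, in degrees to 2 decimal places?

72.61°

u·v = 0.2988; |u| = 1.0000, |v| = 1.0000.
cos θ = (u·v)/(|u||v|) = 0.2988, so θ = 72.61°.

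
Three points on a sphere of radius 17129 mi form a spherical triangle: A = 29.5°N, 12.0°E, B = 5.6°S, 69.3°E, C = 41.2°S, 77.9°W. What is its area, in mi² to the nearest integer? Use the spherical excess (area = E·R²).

557649873 mi²

Side lengths (central angles): a = 2.1714, b = 1.8999, c = 1.1375 rad; semiperimeter s = 2.6044.
By l'Huilier's theorem, tan(E/4) = √[tan(s/2) tan((s−a)/2) tan((s−b)/2) tan((s−c)/2)], giving spherical excess E = 1.9006 rad.
Area = E·R² = 1.9006 × (17129)² ≈ 557649873 mi².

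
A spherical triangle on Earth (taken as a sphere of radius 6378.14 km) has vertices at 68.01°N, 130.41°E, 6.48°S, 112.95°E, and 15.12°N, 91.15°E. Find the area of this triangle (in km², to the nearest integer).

11819435 km²

Side lengths (central angles): a = 0.5332, b = 1.0219, c = 1.3178 rad; semiperimeter s = 1.4365.
By l'Huilier's theorem, tan(E/4) = √[tan(s/2) tan((s−a)/2) tan((s−b)/2) tan((s−c)/2)], giving spherical excess E = 0.2905 rad.
Area = E·R² = 0.2905 × (6378.14)² ≈ 11819435 km².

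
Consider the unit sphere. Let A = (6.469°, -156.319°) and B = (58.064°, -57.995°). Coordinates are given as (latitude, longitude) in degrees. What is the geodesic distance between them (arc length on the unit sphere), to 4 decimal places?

1.5513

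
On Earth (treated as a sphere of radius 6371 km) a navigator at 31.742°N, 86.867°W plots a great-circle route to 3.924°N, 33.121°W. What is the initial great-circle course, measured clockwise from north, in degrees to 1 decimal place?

107.4°

Δλ = 53.746° = 0.9380 rad.
y = sin Δλ · cos φ₂ = (0.8064)(0.9977) = 0.8045
x = cos φ₁ sin φ₂ − sin φ₁ cos φ₂ cos Δλ = (0.8504)(0.0684) − (0.5261)(0.9977)(0.5914) = -0.2522
θ = atan2(y, x) = 107.40°, so the bearing is 107.4°.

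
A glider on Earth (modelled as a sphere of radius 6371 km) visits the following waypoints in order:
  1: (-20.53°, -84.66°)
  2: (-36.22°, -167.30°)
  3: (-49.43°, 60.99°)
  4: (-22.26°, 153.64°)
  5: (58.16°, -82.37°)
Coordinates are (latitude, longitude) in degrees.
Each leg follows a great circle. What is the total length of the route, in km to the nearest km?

Leg 1→2: central angle 1.2619 rad, distance 8039.6 km.
Leg 2→3: central angle 1.4709 rad, distance 9371.1 km.
Leg 3→4: central angle 1.3079 rad, distance 8332.4 km.
Leg 4→5: central angle 2.2078 rad, distance 14065.6 km.
Total: 8039.6 + 9371.1 + 8332.4 + 14065.6 ≈ 39809 km.

39809 km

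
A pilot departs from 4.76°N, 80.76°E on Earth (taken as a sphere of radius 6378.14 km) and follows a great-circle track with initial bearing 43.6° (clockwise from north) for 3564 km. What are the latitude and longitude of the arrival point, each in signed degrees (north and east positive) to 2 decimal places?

26.93°, 104.97°

Angular distance δ = d/R = 3564/6378.14 = 0.55878 rad; initial bearing θ = 0.7610 rad.
sin φ₂ = sin φ₁ cos δ + cos φ₁ sin δ cos θ = (0.0830)(0.8479) + (0.9966)(0.5302)(0.7242) = 0.4530, so φ₂ = 26.93°.
Δλ = atan2(sin θ sin δ cos φ₁, cos δ − sin φ₁ sin φ₂) = atan2(0.3643, 0.8103) = 24.210°.
λ₂ = 80.760° + 24.210° = 104.97°.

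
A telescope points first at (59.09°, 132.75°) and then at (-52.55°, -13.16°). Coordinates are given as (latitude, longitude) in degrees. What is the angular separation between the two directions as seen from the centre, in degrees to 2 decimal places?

160.02°

With latitudes φ₁ = 59.090°, φ₂ = -52.550° and longitude difference Δλ = -145.910°:
Haversine: a = sin²(Δφ/2) + cos φ₁ cos φ₂ sin²(Δλ/2) = 0.6844 + (0.5137)(0.6081)(0.9141) = 0.96991.
Central angle c = 2·arcsin(√a) = 2.79289 rad.
So the angular separation is 160.02°.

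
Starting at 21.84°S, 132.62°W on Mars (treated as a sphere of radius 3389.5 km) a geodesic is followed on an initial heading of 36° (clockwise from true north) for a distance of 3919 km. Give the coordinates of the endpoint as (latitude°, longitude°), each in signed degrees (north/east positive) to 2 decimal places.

32.51°, -92.98°

Angular distance δ = d/R = 3919/3389.5 = 1.15622 rad; initial bearing θ = 0.6283 rad.
sin φ₂ = sin φ₁ cos δ + cos φ₁ sin δ cos θ = (-0.3720)(0.4028) + (0.9282)(0.9153)(0.8090) = 0.5375, so φ₂ = 32.51°.
Δλ = atan2(sin θ sin δ cos φ₁, cos δ − sin φ₁ sin φ₂) = atan2(0.4994, 0.6028) = 39.641°.
λ₂ = -132.620° + 39.641° = -92.98°.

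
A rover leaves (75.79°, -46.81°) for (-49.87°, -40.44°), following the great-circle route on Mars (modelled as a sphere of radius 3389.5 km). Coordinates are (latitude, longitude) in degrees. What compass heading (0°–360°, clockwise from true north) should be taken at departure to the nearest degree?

175°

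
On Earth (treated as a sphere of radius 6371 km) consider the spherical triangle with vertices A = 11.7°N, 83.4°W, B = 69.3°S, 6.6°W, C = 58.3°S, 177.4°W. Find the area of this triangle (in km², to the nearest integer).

43724262 km²

Side lengths (central angles): a = 0.9115, b = 1.7808, c = 1.6817 rad; semiperimeter s = 2.1870.
By l'Huilier's theorem, tan(E/4) = √[tan(s/2) tan((s−a)/2) tan((s−b)/2) tan((s−c)/2)], giving spherical excess E = 1.0772 rad.
Area = E·R² = 1.0772 × (6371)² ≈ 43724262 km².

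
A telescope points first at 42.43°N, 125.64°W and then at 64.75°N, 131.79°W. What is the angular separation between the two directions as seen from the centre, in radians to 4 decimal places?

Let φ₁ = 0.7405 rad, φ₂ = 1.1301 rad, and Δλ = -0.1073 rad.
Haversine: a = sin²(Δφ/2) + cos φ₁ cos φ₂ sin²(Δλ/2) = 0.0375 + (0.7381)(0.4266)(0.0029) = 0.03837.
Central angle c = 2·arcsin(√a) = 0.39430 rad.
So the angular separation is 0.3943 rad.

0.3943 rad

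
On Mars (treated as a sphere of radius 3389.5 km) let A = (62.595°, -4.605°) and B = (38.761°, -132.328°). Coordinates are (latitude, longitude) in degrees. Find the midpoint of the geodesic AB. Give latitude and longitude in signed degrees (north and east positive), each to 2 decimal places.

The central angle between A and B is δ = 1.2279 rad.
With f = 0.5, the slerp weights are sin((1−f)δ)/sin δ = 0.6117 and sin(fδ)/sin δ = 0.6117.
Weighted sum of the unit vectors: (0.6117)·(0.4588,-0.0370,0.8878) + (0.6117)·(-0.5251,-0.5765,0.6261) = (-0.0405, -0.3752, 0.9260).
Converting back: φ = atan2(z, √(x²+y²)) = 67.83°, λ = atan2(y, x) = -96.17°.

67.83°, -96.17°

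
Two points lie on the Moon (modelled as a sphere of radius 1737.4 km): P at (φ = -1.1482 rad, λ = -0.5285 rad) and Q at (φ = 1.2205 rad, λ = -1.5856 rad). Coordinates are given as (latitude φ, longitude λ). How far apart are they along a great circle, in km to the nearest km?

In radians: φ₁ = -1.1482, φ₂ = 1.2205, Δλ = -60.567° = -1.0571 rad.
cos c = sin φ₁ sin φ₂ + cos φ₁ cos φ₂ cos Δλ = (-0.9120)(0.9393) + (0.4101)(0.3432)(0.4914) = -0.78748,
so c = arccos(-0.78748) = 2.47750 rad.
Distance = R·c = 1737.4 × 2.4775 ≈ 4304 km.

4304 km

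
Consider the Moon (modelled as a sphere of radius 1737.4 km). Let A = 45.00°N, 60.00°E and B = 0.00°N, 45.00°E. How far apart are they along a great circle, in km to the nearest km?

In radians: φ₁ = 0.7854, φ₂ = 0.0000, Δλ = -15.000° = -0.2618 rad.
cos c = sin φ₁ sin φ₂ + cos φ₁ cos φ₂ cos Δλ = (0.7071)(0.0000) + (0.7071)(1.0000)(0.9659) = 0.68301,
so c = arccos(0.68301) = 0.81892 rad.
Distance = R·c = 1737.4 × 0.8189 ≈ 1423 km.

1423 km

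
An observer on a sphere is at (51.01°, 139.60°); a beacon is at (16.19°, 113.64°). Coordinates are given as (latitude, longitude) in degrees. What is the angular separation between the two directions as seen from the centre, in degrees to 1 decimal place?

40.5°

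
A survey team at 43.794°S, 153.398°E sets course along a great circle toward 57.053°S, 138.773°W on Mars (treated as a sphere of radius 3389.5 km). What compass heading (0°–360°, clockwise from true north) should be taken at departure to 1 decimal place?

With φ₁ = -0.7643, φ₂ = -0.9958, Δλ = 1.1838 rad, the forward-azimuth formula gives
θ = atan2( sin Δλ cos φ₂ , cos φ₁ sin φ₂ − sin φ₁ cos φ₂ cos Δλ ) = atan2(0.5037, -0.4637) = 132.64°.
So the initial bearing is 132.6°.

132.6°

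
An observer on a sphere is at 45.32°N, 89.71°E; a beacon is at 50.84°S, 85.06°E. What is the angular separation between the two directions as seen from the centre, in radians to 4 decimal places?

1.6798 rad

Let φ₁ = 0.7910 rad, φ₂ = -0.8873 rad, and Δλ = -0.0812 rad.
Haversine: a = sin²(Δφ/2) + cos φ₁ cos φ₂ sin²(Δλ/2) = 0.5537 + (0.7031)(0.6315)(0.0016) = 0.55438.
Central angle c = 2·arcsin(√a) = 1.67978 rad.
So the angular separation is 1.6798 rad.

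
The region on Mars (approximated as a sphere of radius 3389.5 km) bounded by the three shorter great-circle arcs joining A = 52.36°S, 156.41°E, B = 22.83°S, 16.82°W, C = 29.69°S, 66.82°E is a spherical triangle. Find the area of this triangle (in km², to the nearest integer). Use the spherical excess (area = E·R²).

Side lengths (central angles): a = 1.2861, b = 1.1636, c = 1.8252 rad; semiperimeter s = 2.1375.
By l'Huilier's theorem, tan(E/4) = √[tan(s/2) tan((s−a)/2) tan((s−b)/2) tan((s−c)/2)], giving spherical excess E = 1.0263 rad.
Area = E·R² = 1.0263 × (3389.5)² ≈ 11790708 km².

11790708 km²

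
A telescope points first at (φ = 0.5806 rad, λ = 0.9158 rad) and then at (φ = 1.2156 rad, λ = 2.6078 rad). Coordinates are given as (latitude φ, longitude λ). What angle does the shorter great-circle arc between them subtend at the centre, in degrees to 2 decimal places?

61.37°

Let φ₁ = 0.5806 rad, φ₂ = 1.2156 rad, and Δλ = 1.6920 rad.
Haversine: a = sin²(Δφ/2) + cos φ₁ cos φ₂ sin²(Δλ/2) = 0.0975 + (0.8361)(0.3478)(0.5605) = 0.26044.
Central angle c = 2·arcsin(√a) = 1.07114 rad.
So the angular separation is 61.37°.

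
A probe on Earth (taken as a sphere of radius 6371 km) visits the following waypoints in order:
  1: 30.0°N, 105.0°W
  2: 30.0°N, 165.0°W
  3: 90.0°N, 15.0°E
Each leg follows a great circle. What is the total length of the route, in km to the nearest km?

12378 km

Leg 1→2: central angle 0.8957 rad, distance 5706.3 km.
Leg 2→3: central angle 1.0472 rad, distance 6671.7 km.
Total: 5706.3 + 6671.7 ≈ 12378 km.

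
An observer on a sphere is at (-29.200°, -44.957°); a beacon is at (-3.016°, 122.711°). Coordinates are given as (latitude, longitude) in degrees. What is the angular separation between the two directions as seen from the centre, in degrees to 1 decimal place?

With latitudes φ₁ = -29.200°, φ₂ = -3.016° and longitude difference Δλ = 167.668°:
cos c = sin φ₁ sin φ₂ + cos φ₁ cos φ₂ cos Δλ = (-0.4879)(-0.0526) + (0.8729)(0.9986)(-0.9769) = -0.82593,
so c = arccos(-0.82593) = 2.54265 rad.
So the angular separation is 145.7°.

145.7°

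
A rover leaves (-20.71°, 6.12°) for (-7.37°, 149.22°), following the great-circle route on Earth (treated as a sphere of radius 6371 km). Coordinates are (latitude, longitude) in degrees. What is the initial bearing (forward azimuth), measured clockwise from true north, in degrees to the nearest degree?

With φ₁ = -0.3615, φ₂ = -0.1286, Δλ = 2.4976 rad, the forward-azimuth formula gives
θ = atan2( sin Δλ cos φ₂ , cos φ₁ sin φ₂ − sin φ₁ cos φ₂ cos Δλ ) = atan2(0.5955, -0.4005) = 123.92°.
So the initial bearing is 124°.

124°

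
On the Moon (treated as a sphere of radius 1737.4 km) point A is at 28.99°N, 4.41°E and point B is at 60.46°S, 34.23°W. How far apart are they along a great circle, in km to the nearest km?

In radians: φ₁ = 0.5060, φ₂ = -1.0552, Δλ = -38.640° = -0.6744 rad.
cos c = sin φ₁ sin φ₂ + cos φ₁ cos φ₂ cos Δλ = (0.4847)(-0.8700) + (0.8747)(0.4930)(0.7811) = -0.08481,
so c = arccos(-0.08481) = 1.65571 rad.
Distance = R·c = 1737.4 × 1.6557 ≈ 2877 km.

2877 km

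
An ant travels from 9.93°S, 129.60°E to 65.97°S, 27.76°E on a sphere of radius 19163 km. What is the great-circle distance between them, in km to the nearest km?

28659 km

With latitudes φ₁ = -9.930°, φ₂ = -65.970° and longitude difference Δλ = -101.840°:
Haversine: a = sin²(Δφ/2) + cos φ₁ cos φ₂ sin²(Δλ/2) = 0.2207 + (0.9850)(0.4072)(0.6026) = 0.46240.
Central angle c = 2·arcsin(√a) = 1.49553 rad.
Distance = R·c = 19163 × 1.4955 ≈ 28659 km.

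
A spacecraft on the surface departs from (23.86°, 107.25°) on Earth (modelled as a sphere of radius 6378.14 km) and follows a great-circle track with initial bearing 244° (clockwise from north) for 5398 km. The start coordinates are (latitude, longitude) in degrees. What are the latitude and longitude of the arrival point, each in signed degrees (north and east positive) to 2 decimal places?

Angular distance δ = d/R = 5398/6378.14 = 0.84633 rad; initial bearing θ = 4.2586 rad.
sin φ₂ = sin φ₁ cos δ + cos φ₁ sin δ cos θ = (0.4045)(0.6627) + (0.9145)(0.7489)(-0.4384) = -0.0321, so φ₂ = -1.84°.
Δλ = atan2(sin θ sin δ cos φ₁, cos δ − sin φ₁ sin φ₂) = atan2(-0.6155, 0.6757) = -42.331°.
λ₂ = 107.250° − 42.331° = 64.92°.

-1.84°, 64.92°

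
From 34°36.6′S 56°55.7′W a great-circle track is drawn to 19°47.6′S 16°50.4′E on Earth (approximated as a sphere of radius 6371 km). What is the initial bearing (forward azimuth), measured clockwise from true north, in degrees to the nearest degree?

With φ₁ = -0.6041, φ₂ = -0.3455, Δλ = 1.2875 rad, the forward-azimuth formula gives
θ = atan2( sin Δλ cos φ₂ , cos φ₁ sin φ₂ − sin φ₁ cos φ₂ cos Δλ ) = atan2(0.9034, -0.1293) = 98.15°.
So the initial bearing is 98°.

98°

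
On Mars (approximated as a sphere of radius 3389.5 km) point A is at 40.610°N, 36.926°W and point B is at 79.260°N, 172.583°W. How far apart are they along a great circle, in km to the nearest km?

3397 km

In radians: φ₁ = 0.7088, φ₂ = 1.3833, Δλ = -135.657° = -2.3677 rad.
Haversine: a = sin²(Δφ/2) + cos φ₁ cos φ₂ sin²(Δλ/2) = 0.1095 + (0.7592)(0.1864)(0.8576) = 0.23084.
Central angle c = 2·arcsin(√a) = 1.00234 rad.
Distance = R·c = 3389.5 × 1.0023 ≈ 3397 km.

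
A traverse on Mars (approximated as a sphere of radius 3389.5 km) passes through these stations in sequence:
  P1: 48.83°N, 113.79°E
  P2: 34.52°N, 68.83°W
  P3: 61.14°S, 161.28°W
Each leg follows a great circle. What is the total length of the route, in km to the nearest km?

12867 km

Leg P1→P2: central angle 1.6863 rad, distance 5715.7 km.
Leg P2→P3: central angle 2.1098 rad, distance 7151.3 km.
Total: 5715.7 + 7151.3 ≈ 12867 km.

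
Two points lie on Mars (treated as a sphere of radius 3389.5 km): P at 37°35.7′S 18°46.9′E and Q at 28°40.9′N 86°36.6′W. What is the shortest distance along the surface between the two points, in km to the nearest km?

7011 km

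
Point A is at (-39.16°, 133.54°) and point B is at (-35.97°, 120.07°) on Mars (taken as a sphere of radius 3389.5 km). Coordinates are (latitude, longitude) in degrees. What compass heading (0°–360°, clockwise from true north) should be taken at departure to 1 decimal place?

282.4°

Δλ = -13.470° = -0.2351 rad.
y = sin Δλ · cos φ₂ = (-0.2329)(0.8093) = -0.1885
x = cos φ₁ sin φ₂ − sin φ₁ cos φ₂ cos Δλ = (0.7754)(-0.5874) − (-0.6315)(0.8093)(0.9725) = 0.0416
θ = atan2(y, x) = -77.56°; adding 360° gives 282.4°.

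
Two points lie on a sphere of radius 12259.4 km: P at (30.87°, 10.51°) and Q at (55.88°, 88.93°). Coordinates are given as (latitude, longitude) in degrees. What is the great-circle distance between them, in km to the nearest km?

With latitudes φ₁ = 30.870°, φ₂ = 55.880° and longitude difference Δλ = 78.420°:
cos c = sin φ₁ sin φ₂ + cos φ₁ cos φ₂ cos Δλ = (0.5131)(0.8279) + (0.8583)(0.5609)(0.2007) = 0.52142,
so c = arccos(0.52142) = 1.02228 rad.
Distance = R·c = 12259.4 × 1.0223 ≈ 12533 km.

12533 km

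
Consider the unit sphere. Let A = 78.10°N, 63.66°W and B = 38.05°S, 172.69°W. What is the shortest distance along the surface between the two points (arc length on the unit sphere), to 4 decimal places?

2.2864

Let φ₁ = 1.3631 rad, φ₂ = -0.6641 rad, and Δλ = -1.9029 rad.
cos c = sin φ₁ sin φ₂ + cos φ₁ cos φ₂ cos Δλ = (0.9785)(-0.6163) + (0.2062)(0.7875)(-0.3261) = -0.65605,
so c = arccos(-0.65605) = 2.28637 rad.
On the unit sphere the arc length equals the central angle: 2.2864.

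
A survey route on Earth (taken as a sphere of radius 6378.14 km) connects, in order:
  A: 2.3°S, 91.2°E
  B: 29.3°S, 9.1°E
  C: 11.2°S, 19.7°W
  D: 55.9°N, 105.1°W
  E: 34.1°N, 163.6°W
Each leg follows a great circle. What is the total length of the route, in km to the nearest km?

Leg A→B: central angle 1.4309 rad, distance 9126.7 km.
Leg B→C: central angle 0.5648 rad, distance 3602.3 km.
Leg C→D: central angle 1.6878 rad, distance 10765.0 km.
Leg D→E: central angle 0.7858 rad, distance 5012.1 km.
Total: 9126.7 + 3602.3 + 10765.0 + 5012.1 ≈ 28506 km.

28506 km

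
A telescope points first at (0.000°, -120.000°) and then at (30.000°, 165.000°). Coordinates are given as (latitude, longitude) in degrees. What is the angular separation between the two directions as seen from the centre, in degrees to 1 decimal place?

77.0°

With latitudes φ₁ = 0.000°, φ₂ = 30.000° and longitude difference Δλ = -75.000°:
cos c = sin φ₁ sin φ₂ + cos φ₁ cos φ₂ cos Δλ = (0.0000)(0.5000) + (1.0000)(0.8660)(0.2588) = 0.22414,
so c = arccos(0.22414) = 1.34473 rad.
So the angular separation is 77.0°.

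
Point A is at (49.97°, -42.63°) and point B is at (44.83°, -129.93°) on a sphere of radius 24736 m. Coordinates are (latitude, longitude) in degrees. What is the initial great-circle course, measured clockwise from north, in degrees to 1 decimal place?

With φ₁ = 0.8721, φ₂ = 0.7824, Δλ = -1.5237 rad, the forward-azimuth formula gives
θ = atan2( sin Δλ cos φ₂ , cos φ₁ sin φ₂ − sin φ₁ cos φ₂ cos Δλ ) = atan2(-0.7084, 0.4279) = -58.87°.
Adding 360° brings this into [0°, 360°): 301.1°.

301.1°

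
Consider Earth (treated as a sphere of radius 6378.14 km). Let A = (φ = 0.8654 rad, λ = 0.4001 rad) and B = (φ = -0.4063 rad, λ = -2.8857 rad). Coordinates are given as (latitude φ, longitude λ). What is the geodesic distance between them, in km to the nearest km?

In radians: φ₁ = 0.8654, φ₂ = -0.4063, Δλ = 171.738° = 2.9974 rad.
cos c = sin φ₁ sin φ₂ + cos φ₁ cos φ₂ cos Δλ = (0.7614)(-0.3952) + (0.6483)(0.9186)(-0.9896) = -0.89027,
so c = arccos(-0.89027) = 2.66873 rad.
Distance = R·c = 6378.14 × 2.6687 ≈ 17022 km.

17022 km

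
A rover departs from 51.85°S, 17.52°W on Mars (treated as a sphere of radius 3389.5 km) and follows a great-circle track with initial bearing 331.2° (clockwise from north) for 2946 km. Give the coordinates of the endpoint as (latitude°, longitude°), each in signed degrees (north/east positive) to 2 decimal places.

-5.40°, -39.21°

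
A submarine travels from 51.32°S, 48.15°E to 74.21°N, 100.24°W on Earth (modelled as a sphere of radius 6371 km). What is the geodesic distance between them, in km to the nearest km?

17084 km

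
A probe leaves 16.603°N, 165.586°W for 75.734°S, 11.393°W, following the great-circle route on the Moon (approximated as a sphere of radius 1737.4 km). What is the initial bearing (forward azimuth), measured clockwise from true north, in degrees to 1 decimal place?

172.9°

Δλ = 154.193° = 2.6912 rad.
y = sin Δλ · cos φ₂ = (0.4353)(0.2464) = 0.1073
x = cos φ₁ sin φ₂ − sin φ₁ cos φ₂ cos Δλ = (0.9583)(-0.9692) − (0.2857)(0.2464)(-0.9003) = -0.8654
θ = atan2(y, x) = 172.93°, so the bearing is 172.9°.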